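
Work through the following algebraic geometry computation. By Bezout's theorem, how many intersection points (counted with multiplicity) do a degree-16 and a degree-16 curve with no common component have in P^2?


Bezout's theorem states the intersection count equals the product of degrees.
Intersection count = 16 * 16 = 256

256


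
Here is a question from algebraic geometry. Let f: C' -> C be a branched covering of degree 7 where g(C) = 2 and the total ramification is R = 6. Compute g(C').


Riemann-Hurwitz formula: 2g' - 2 = d(2g - 2) + R
Given: d = 7, g = 2, R = 6
2g' - 2 = 7*(2*2 - 2) + 6
2g' - 2 = 7*2 + 6
2g' - 2 = 14 + 6 = 20
2g' = 22
g' = 11

11


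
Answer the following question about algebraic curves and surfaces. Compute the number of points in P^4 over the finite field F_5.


P^4(F_5) has (q^(n+1) - 1)/(q - 1) points.
= 5^4 + 5^3 + 5^2 + 5^1 + 5^0
= 625 + 125 + 25 + 5 + 1
= 781

781


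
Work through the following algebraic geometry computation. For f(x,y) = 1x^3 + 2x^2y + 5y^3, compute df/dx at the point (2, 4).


df/dx = 3*1*x^2 + 2*2*x^1*y
At (2,4): 3*1*2^2 + 2*2*2^1*4
= 12 + 32
= 44

44


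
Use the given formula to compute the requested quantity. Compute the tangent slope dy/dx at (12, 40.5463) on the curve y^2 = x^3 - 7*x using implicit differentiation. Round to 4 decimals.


Using implicit differentiation of y^2 = x^3 - 7*x:
2y * dy/dx = 3x^2 - 7
dy/dx = (3x^2 - 7)/(2y)
Numerator: 3*12^2 - 7 = 425
Denominator: 2*40.5463 = 81.0926
dy/dx = 425/81.0926 = 5.2409

5.2409


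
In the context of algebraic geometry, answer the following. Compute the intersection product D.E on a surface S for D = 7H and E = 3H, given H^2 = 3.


Using bilinearity of the intersection pairing on a surface S:
(aH).(bH) = ab * (H.H)
We have H^2 = 3.
D.E = (7H).(3H) = 7*3*3
= 21*3
= 63

63


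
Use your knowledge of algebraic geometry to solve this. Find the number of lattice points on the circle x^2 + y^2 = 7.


Systematically check integer values of x where x^2 <= 7.
For each valid x, check if 7 - x^2 is a perfect square.
Total integer solutions found: 0

0


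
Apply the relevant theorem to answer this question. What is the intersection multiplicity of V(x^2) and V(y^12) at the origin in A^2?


The intersection multiplicity of V(x^a) and V(y^b) at the origin is:
I(O; V(x^2), V(y^12)) = dim_k(k[x,y]/(x^2, y^12))
A basis for k[x,y]/(x^2, y^12) is the set of monomials x^i * y^j
where 0 <= i < 2 and 0 <= j < 12.
The number of such monomials is 2 * 12 = 24

24


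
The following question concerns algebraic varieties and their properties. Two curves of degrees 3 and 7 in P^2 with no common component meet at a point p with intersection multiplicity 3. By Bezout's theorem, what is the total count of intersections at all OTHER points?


By Bezout's theorem, the total intersection number is d1 * d2.
Total = 3 * 7 = 21
Intersection multiplicity at p = 3
Remaining intersections = 21 - 3 = 18

18


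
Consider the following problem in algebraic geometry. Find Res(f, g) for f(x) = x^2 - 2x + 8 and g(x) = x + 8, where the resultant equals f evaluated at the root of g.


For Res(f, x - c), we evaluate f at x = c.
f(-8) = (-8)^2 - 2*(-8) + 8
= 64 + 16 + 8
= 80 + 8 = 88
Res(f, g) = 88

88


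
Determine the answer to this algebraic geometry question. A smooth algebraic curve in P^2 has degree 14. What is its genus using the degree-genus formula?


Using the genus formula for smooth plane curves:
g = (d-1)(d-2)/2
g = (14-1)(14-2)/2
g = 13*12/2
g = 156/2 = 78

78


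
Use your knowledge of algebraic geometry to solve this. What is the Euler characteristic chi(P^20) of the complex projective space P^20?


The complex projective space P^20 has one cell in each even real dimension 0, 2, ..., 40.
The cohomology groups are H^{2k}(P^20) = Z for k = 0,...,20, and 0 otherwise.
Euler characteristic = sum of Betti numbers = 1 per even-dimensional cohomology group.
chi(P^20) = 20 + 1 = 21

21


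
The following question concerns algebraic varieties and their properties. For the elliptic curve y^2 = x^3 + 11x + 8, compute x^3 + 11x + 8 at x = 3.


Compute x^3 + 11x + 8 at x = 3:
x^3 = 3^3 = 27
11*x = 11*3 = 33
Sum: 27 + 33 + 8 = 68

68


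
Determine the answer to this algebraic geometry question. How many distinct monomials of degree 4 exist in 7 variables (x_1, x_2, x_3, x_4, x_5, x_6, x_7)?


The number of degree-4 monomials in 7 variables is C(d+n-1, n-1).
= C(4+7-1, 7-1) = C(10, 6)
= 210

210


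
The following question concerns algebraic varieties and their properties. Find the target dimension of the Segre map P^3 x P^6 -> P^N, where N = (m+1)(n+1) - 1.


The Segre embedding maps P^m x P^n into P^N via
all products of coordinates from each factor.
N = (m+1)(n+1) - 1
N = (3+1)(6+1) - 1
N = 4*7 - 1
N = 28 - 1 = 27

27


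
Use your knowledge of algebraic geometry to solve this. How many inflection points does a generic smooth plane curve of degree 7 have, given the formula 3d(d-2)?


For a general smooth plane curve C of degree d, the inflection points are
the intersection of C with its Hessian curve, which has degree 3(d-2).
By Bezout, the total intersection number is d * 3(d-2) = 7 * 15 = 105.
For a general curve every flex is ordinary, so each contributes
multiplicity 1 to C·Hess(C), and the number of distinct inflection
points is 3d(d-2).
Inflection points = 3*7*(7-2) = 3*7*5 = 105

105


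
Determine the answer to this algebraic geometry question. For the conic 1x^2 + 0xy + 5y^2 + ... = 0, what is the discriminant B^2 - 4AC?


The discriminant of a conic Ax^2 + Bxy + Cy^2 + ... = 0 is B^2 - 4AC.
B^2 = 0^2 = 0
4AC = 4*1*5 = 20
Discriminant = 0 - 20 = -20

-20


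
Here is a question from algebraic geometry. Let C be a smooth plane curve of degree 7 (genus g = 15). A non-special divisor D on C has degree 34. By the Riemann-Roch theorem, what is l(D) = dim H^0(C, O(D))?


First, compute the genus of a smooth plane curve of degree 7:
g = (d-1)(d-2)/2 = (7-1)(7-2)/2 = 15
For a non-special divisor D (i.e., h^1(D) = 0), Riemann-Roch gives:
l(D) = deg(D) - g + 1
Since deg(D) = 34 >= 2g - 1 = 29, D is non-special.
l(D) = 34 - 15 + 1 = 20

20


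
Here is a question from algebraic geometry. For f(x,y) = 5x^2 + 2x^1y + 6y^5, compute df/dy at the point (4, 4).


df/dy = 2*x^1 + 5*6*y^4
At (4,4): 2*4^1 + 5*6*4^4
= 8 + 7680
= 7688

7688


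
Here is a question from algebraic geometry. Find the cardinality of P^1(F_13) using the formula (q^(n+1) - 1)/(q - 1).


P^1(F_13) has (q^(n+1) - 1)/(q - 1) points.
= 13^1 + 13^0
= 13 + 1
= 14

14


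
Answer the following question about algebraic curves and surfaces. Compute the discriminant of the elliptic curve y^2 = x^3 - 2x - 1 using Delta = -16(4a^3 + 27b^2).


Compute each component:
4a^3 = 4*(-2)^3 = 4*(-8) = -32
27b^2 = 27*(-1)^2 = 27*1 = 27
4a^3 + 27b^2 = -32 + 27 = -5
Delta = -16*(-5) = 80

80


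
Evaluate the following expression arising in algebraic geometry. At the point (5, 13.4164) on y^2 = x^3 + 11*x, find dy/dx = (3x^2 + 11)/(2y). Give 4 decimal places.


Using implicit differentiation of y^2 = x^3 + 11*x:
2y * dy/dx = 3x^2 + 11
dy/dx = (3x^2 + 11)/(2y)
Numerator: 3*5^2 + 11 = 86
Denominator: 2*13.4164 = 26.8328
dy/dx = 86/26.8328 = 3.2050

3.2050


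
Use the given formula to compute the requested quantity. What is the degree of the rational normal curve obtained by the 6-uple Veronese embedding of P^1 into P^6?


The rational normal curve in P^6 is the image of P^1 under the 6-uple Veronese.
A general hyperplane in P^6 pulls back to a degree-6 form on P^1, which has 6 zeros,
so the curve meets a general hyperplane in 6 points. Degree = 6.

6


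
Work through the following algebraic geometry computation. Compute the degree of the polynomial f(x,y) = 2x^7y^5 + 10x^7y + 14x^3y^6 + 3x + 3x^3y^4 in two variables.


Examine each term for its total degree (sum of exponents).
  Term '2x^7y^5' has total degree 7+5 = 12.
  Term '10x^7y' has total degree 7+1 = 8.
  Term '14x^3y^6' has total degree 3+6 = 9.
  Term '3x' has total degree 1+0 = 1.
  Term '3x^3y^4' has total degree 3+4 = 7.
The maximum total degree among all terms is 12.

12


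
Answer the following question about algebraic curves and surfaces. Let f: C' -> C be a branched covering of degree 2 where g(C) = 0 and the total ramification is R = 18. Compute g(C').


Riemann-Hurwitz formula: 2g' - 2 = d(2g - 2) + R
Given: d = 2, g = 0, R = 18
2g' - 2 = 2*(2*0 - 2) + 18
2g' - 2 = 2*(-2) + 18
2g' - 2 = -4 + 18 = 14
2g' = 16
g' = 8

8


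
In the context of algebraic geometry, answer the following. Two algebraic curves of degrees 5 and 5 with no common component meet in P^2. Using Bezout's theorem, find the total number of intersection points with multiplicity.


Bezout's theorem states the intersection count equals the product of degrees.
Intersection count = 5 * 5 = 25

25


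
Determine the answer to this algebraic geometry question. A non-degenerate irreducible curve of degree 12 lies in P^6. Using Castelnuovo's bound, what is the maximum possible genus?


Castelnuovo's bound: write d - 1 = m(r-1) + epsilon with 0 <= epsilon < r-1.
d - 1 = 12 - 1 = 11
r - 1 = 6 - 1 = 5
11 = 2*5 + 1, so m = 2, epsilon = 1
pi(d, r) = m(m-1)(r-1)/2 + m*epsilon
= 2*1*5/2 + 2*1
= 10/2 + 2
= 5 + 2 = 7

7


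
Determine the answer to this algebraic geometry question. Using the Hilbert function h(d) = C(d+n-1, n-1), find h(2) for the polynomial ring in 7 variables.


The Hilbert function for the polynomial ring in 7 variables is:
h(d) = C(d+n-1, n-1)
h(2) = C(2+7-1, 7-1) = C(8, 6)
= 8! / (6! * 2!)
= 28

28


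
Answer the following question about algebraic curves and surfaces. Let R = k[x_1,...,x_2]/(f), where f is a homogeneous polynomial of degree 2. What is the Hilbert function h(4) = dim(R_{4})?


For R = k[x_1,...,x_n]/(f) with f homogeneous of degree e:
The Hilbert series is (1 - t^e)/(1 - t)^n.
So h(d) = C(d+n-1, n-1) - C(d-e+n-1, n-1) for d >= e.
With n=2, e=2, d=4:
C(4+2-1, 2-1) = C(5, 1) = 5
C(4-2+2-1, 2-1) = C(3, 1) = 3
h(4) = 5 - 3 = 2

2


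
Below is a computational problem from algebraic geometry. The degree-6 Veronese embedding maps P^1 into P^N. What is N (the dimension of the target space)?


The Veronese embedding v_d: P^n -> P^N maps each point to all
degree-d monomials in n+1 homogeneous coordinates.
N = C(n+d, d) - 1
N = C(1+6, 6) - 1
N = C(7, 6) - 1
C(7, 6) = 7
N = 7 - 1 = 6

6


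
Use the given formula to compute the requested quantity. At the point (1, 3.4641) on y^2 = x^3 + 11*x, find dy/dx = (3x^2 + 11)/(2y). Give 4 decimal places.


Using implicit differentiation of y^2 = x^3 + 11*x:
2y * dy/dx = 3x^2 + 11
dy/dx = (3x^2 + 11)/(2y)
Numerator: 3*1^2 + 11 = 14
Denominator: 2*3.4641 = 6.9282
dy/dx = 14/6.9282 = 2.0207

2.0207


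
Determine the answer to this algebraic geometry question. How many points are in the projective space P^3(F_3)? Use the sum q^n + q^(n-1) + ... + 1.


P^3(F_3) has (q^(n+1) - 1)/(q - 1) points.
= 3^3 + 3^2 + 3^1 + 3^0
= 27 + 9 + 3 + 1
= 40

40


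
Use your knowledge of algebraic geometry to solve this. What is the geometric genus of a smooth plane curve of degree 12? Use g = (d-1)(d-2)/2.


Using the genus formula for smooth plane curves:
g = (d-1)(d-2)/2
g = (12-1)(12-2)/2
g = 11*10/2
g = 110/2 = 55

55


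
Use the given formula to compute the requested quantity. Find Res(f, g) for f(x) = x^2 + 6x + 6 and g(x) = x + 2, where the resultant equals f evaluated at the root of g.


For Res(f, x - c), we evaluate f at x = c.
f(-2) = (-2)^2 + 6*(-2) + 6
= 4 - 12 + 6
= -8 + 6 = -2
Res(f, g) = -2

-2


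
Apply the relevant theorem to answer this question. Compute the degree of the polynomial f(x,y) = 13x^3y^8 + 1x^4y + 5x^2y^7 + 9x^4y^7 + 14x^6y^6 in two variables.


Examine each term for its total degree (sum of exponents).
  Term '13x^3y^8' has total degree 3+8 = 11.
  Term '1x^4y' has total degree 4+1 = 5.
  Term '5x^2y^7' has total degree 2+7 = 9.
  Term '9x^4y^7' has total degree 4+7 = 11.
  Term '14x^6y^6' has total degree 6+6 = 12.
The maximum total degree among all terms is 12.

12


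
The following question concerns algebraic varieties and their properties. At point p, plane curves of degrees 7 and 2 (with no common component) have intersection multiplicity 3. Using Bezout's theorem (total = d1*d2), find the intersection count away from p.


By Bezout's theorem, the total intersection number is d1 * d2.
Total = 7 * 2 = 14
Intersection multiplicity at p = 3
Remaining intersections = 14 - 3 = 11

11


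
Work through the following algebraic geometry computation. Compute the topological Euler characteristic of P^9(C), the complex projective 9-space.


The complex projective space P^9 has one cell in each even real dimension 0, 2, ..., 18.
The cohomology groups are H^{2k}(P^9) = Z for k = 0,...,9, and 0 otherwise.
Euler characteristic = sum of Betti numbers = 1 per even-dimensional cohomology group.
chi(P^9) = 9 + 1 = 10

10


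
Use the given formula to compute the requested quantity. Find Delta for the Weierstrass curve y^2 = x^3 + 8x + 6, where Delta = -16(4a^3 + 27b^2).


Compute each component:
4a^3 = 4*8^3 = 4*512 = 2048
27b^2 = 27*6^2 = 27*36 = 972
4a^3 + 27b^2 = 2048 + 972 = 3020
Delta = -16*3020 = -48320

-48320


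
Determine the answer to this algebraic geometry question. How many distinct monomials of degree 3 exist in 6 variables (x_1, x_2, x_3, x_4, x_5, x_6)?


The number of degree-3 monomials in 6 variables is C(d+n-1, n-1).
= C(3+6-1, 6-1) = C(8, 5)
= 56

56


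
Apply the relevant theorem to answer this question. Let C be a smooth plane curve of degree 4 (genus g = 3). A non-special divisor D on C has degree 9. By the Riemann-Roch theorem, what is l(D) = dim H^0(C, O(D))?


First, compute the genus of a smooth plane curve of degree 4:
g = (d-1)(d-2)/2 = (4-1)(4-2)/2 = 3
For a non-special divisor D (i.e., h^1(D) = 0), Riemann-Roch gives:
l(D) = deg(D) - g + 1
Since deg(D) = 9 >= 2g - 1 = 5, D is non-special.
l(D) = 9 - 3 + 1 = 7

7


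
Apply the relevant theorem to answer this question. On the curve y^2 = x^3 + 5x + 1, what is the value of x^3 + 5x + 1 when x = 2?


Compute x^3 + 5x + 1 at x = 2:
x^3 = 2^3 = 8
5*x = 5*2 = 10
Sum: 8 + 10 + 1 = 19

19


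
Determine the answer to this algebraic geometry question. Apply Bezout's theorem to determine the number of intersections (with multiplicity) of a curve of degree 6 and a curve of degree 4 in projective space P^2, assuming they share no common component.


Bezout's theorem states the intersection count equals the product of degrees.
Intersection count = 6 * 4 = 24

24


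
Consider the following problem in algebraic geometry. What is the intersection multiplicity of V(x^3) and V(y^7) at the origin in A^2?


The intersection multiplicity of V(x^a) and V(y^b) at the origin is:
I(O; V(x^3), V(y^7)) = dim_k(k[x,y]/(x^3, y^7))
A basis for k[x,y]/(x^3, y^7) is the set of monomials x^i * y^j
where 0 <= i < 3 and 0 <= j < 7.
The number of such monomials is 3 * 7 = 21

21


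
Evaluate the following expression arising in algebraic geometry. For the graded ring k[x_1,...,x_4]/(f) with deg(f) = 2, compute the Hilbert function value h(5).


For R = k[x_1,...,x_n]/(f) with f homogeneous of degree e:
The Hilbert series is (1 - t^e)/(1 - t)^n.
So h(d) = C(d+n-1, n-1) - C(d-e+n-1, n-1) for d >= e.
With n=4, e=2, d=5:
C(5+4-1, 4-1) = C(8, 3) = 56
C(5-2+4-1, 4-1) = C(6, 3) = 20
h(5) = 56 - 20 = 36

36


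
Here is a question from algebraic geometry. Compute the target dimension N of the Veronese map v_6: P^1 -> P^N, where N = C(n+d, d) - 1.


The Veronese embedding v_d: P^n -> P^N maps each point to all
degree-d monomials in n+1 homogeneous coordinates.
N = C(n+d, d) - 1
N = C(1+6, 6) - 1
N = C(7, 6) - 1
C(7, 6) = 7
N = 7 - 1 = 6

6


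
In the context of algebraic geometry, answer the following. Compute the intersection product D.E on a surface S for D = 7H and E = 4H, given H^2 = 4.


Using bilinearity of the intersection pairing on a surface S:
(aH).(bH) = ab * (H.H)
We have H^2 = 4.
D.E = (7H).(4H) = 7*4*4
= 28*4
= 112

112


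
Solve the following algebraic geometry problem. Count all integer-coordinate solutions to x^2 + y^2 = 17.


Systematically check integer values of x where x^2 <= 17.
For each valid x, check if 17 - x^2 is a perfect square.
x=1: 17 - 1 = 16, sqrt = 4 (valid)
x=4: 17 - 16 = 1, sqrt = 1 (valid)
Total integer solutions found: 8

8


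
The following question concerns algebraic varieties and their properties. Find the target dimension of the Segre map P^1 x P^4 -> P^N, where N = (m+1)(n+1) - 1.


The Segre embedding maps P^m x P^n into P^N via
all products of coordinates from each factor.
N = (m+1)(n+1) - 1
N = (1+1)(4+1) - 1
N = 2*5 - 1
N = 10 - 1 = 9

9


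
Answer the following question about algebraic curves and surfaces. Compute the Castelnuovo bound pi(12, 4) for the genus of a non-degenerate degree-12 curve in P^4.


Castelnuovo's bound: write d - 1 = m(r-1) + epsilon with 0 <= epsilon < r-1.
d - 1 = 12 - 1 = 11
r - 1 = 4 - 1 = 3
11 = 3*3 + 2, so m = 3, epsilon = 2
pi(d, r) = m(m-1)(r-1)/2 + m*epsilon
= 3*2*3/2 + 3*2
= 18/2 + 6
= 9 + 6 = 15

15


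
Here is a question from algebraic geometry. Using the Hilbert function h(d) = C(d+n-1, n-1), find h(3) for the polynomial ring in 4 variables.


The Hilbert function for the polynomial ring in 4 variables is:
h(d) = C(d+n-1, n-1)
h(3) = C(3+4-1, 4-1) = C(6, 3)
= 6! / (3! * 3!)
= 20

20


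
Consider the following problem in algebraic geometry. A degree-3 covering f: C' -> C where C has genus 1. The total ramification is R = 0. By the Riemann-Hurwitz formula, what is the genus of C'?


Riemann-Hurwitz formula: 2g' - 2 = d(2g - 2) + R
Given: d = 3, g = 1, R = 0
2g' - 2 = 3*(2*1 - 2) + 0
2g' - 2 = 3*0 + 0
2g' - 2 = 0 + 0 = 0
2g' = 2
g' = 1

1


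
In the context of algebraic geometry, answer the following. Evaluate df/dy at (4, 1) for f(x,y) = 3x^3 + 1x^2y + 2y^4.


df/dy = 1*x^2 + 4*2*y^3
At (4,1): 1*4^2 + 4*2*1^3
= 16 + 8
= 24

24


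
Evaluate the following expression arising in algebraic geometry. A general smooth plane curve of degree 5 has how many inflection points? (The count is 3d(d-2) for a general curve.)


For a general smooth plane curve C of degree d, the inflection points are
the intersection of C with its Hessian curve, which has degree 3(d-2).
By Bezout, the total intersection number is d * 3(d-2) = 5 * 9 = 45.
For a general curve every flex is ordinary, so each contributes
multiplicity 1 to C·Hess(C), and the number of distinct inflection
points is 3d(d-2).
Inflection points = 3*5*(5-2) = 3*5*3 = 45

45


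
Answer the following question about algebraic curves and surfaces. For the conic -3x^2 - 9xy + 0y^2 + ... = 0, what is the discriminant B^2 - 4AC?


The discriminant of a conic Ax^2 + Bxy + Cy^2 + ... = 0 is B^2 - 4AC.
B^2 = (-9)^2 = 81
4AC = 4*(-3)*0 = 0
Discriminant = 81 + 0 = 81

81


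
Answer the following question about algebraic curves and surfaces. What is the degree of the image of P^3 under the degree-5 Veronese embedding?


The Veronese variety v_5(P^3) has degree d^r.
d^r = 5^3 = 125

125


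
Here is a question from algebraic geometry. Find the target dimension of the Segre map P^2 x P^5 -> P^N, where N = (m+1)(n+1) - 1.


The Segre embedding maps P^m x P^n into P^N via
all products of coordinates from each factor.
N = (m+1)(n+1) - 1
N = (2+1)(5+1) - 1
N = 3*6 - 1
N = 18 - 1 = 17

17


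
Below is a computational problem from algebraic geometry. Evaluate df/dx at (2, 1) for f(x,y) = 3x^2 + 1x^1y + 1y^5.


df/dx = 2*3*x^1 + 1*1*x^0*y
At (2,1): 2*3*2^1 + 1*1*2^0*1
= 12 + 1
= 13

13


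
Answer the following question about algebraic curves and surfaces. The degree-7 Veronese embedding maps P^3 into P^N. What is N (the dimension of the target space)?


The Veronese embedding v_d: P^n -> P^N maps each point to all
degree-d monomials in n+1 homogeneous coordinates.
N = C(n+d, d) - 1
N = C(3+7, 7) - 1
N = C(10, 7) - 1
C(10, 7) = 120
N = 120 - 1 = 119

119


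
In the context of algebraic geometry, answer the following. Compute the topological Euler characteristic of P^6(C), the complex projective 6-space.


The complex projective space P^6 has one cell in each even real dimension 0, 2, ..., 12.
The cohomology groups are H^{2k}(P^6) = Z for k = 0,...,6, and 0 otherwise.
Euler characteristic = sum of Betti numbers = 1 per even-dimensional cohomology group.
chi(P^6) = 6 + 1 = 7

7


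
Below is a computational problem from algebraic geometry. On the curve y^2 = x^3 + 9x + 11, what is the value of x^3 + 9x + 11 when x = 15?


Compute x^3 + 9x + 11 at x = 15:
x^3 = 15^3 = 3375
9*x = 9*15 = 135
Sum: 3375 + 135 + 11 = 3521

3521


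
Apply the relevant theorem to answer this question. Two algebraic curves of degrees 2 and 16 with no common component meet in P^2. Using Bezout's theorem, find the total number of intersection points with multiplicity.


Bezout's theorem states the intersection count equals the product of degrees.
Intersection count = 2 * 16 = 32

32


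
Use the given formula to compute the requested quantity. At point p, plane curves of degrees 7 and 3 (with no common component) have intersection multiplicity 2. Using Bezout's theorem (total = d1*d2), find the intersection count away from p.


By Bezout's theorem, the total intersection number is d1 * d2.
Total = 7 * 3 = 21
Intersection multiplicity at p = 2
Remaining intersections = 21 - 2 = 19

19


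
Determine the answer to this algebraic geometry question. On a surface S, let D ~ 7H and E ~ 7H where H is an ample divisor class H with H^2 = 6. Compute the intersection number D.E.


Using bilinearity of the intersection pairing on a surface S:
(aH).(bH) = ab * (H.H)
We have H^2 = 6.
D.E = (7H).(7H) = 7*7*6
= 49*6
= 294

294


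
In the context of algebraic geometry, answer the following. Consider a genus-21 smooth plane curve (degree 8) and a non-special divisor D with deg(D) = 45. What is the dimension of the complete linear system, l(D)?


First, compute the genus of a smooth plane curve of degree 8:
g = (d-1)(d-2)/2 = (8-1)(8-2)/2 = 21
For a non-special divisor D (i.e., h^1(D) = 0), Riemann-Roch gives:
l(D) = deg(D) - g + 1
Since deg(D) = 45 >= 2g - 1 = 41, D is non-special.
l(D) = 45 - 21 + 1 = 25

25


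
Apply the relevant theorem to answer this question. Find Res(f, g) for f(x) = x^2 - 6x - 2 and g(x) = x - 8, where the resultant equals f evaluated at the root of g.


For Res(f, x - c), we evaluate f at x = c.
f(8) = 8^2 - 6*8 - 2
= 64 - 48 - 2
= 16 - 2 = 14
Res(f, g) = 14

14


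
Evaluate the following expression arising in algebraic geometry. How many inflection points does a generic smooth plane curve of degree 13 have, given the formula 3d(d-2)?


For a general smooth plane curve C of degree d, the inflection points are
the intersection of C with its Hessian curve, which has degree 3(d-2).
By Bezout, the total intersection number is d * 3(d-2) = 13 * 33 = 429.
For a general curve every flex is ordinary, so each contributes
multiplicity 1 to C·Hess(C), and the number of distinct inflection
points is 3d(d-2).
Inflection points = 3*13*(13-2) = 3*13*11 = 429

429


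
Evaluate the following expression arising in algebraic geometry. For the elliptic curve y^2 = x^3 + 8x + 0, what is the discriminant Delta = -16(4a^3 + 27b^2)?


Compute each component:
4a^3 = 4*8^3 = 4*512 = 2048
27b^2 = 27*0^2 = 27*0 = 0
4a^3 + 27b^2 = 2048 + 0 = 2048
Delta = -16*2048 = -32768

-32768


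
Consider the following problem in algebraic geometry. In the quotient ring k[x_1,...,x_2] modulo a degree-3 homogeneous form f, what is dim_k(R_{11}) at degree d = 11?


For R = k[x_1,...,x_n]/(f) with f homogeneous of degree e:
The Hilbert series is (1 - t^e)/(1 - t)^n.
So h(d) = C(d+n-1, n-1) - C(d-e+n-1, n-1) for d >= e.
With n=2, e=3, d=11:
C(11+2-1, 2-1) = C(12, 1) = 12
C(11-3+2-1, 2-1) = C(9, 1) = 9
h(11) = 12 - 9 = 3

3


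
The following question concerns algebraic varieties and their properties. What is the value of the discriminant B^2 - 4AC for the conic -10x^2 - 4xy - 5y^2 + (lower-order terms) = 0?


The discriminant of a conic Ax^2 + Bxy + Cy^2 + ... = 0 is B^2 - 4AC.
B^2 = (-4)^2 = 16
4AC = 4*(-10)*(-5) = 200
Discriminant = 16 - 200 = -184

-184


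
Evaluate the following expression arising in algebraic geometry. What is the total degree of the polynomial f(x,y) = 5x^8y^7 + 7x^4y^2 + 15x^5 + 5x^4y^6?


Examine each term for its total degree (sum of exponents).
  Term '5x^8y^7' has total degree 8+7 = 15.
  Term '7x^4y^2' has total degree 4+2 = 6.
  Term '15x^5' has total degree 5+0 = 5.
  Term '5x^4y^6' has total degree 4+6 = 10.
The maximum total degree among all terms is 15.

15


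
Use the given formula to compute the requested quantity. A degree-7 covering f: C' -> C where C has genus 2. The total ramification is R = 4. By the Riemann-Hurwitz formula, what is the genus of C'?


Riemann-Hurwitz formula: 2g' - 2 = d(2g - 2) + R
Given: d = 7, g = 2, R = 4
2g' - 2 = 7*(2*2 - 2) + 4
2g' - 2 = 7*2 + 4
2g' - 2 = 14 + 4 = 18
2g' = 20
g' = 10

10


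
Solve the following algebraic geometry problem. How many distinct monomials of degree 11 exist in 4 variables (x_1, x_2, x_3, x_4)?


The number of degree-11 monomials in 4 variables is C(d+n-1, n-1).
= C(11+4-1, 4-1) = C(14, 3)
= 364

364


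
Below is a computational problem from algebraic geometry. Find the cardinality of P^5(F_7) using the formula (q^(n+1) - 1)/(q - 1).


P^5(F_7) has (q^(n+1) - 1)/(q - 1) points.
= 7^5 + 7^4 + 7^3 + 7^2 + 7^1 + 7^0
= 16807 + 2401 + 343 + 49 + 7 + 1
= 19608

19608


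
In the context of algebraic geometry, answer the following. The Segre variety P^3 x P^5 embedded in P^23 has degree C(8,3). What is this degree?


The degree of the Segre variety P^3 x P^5 is C(m+n, m).
= C(8, 3)
= 56

56


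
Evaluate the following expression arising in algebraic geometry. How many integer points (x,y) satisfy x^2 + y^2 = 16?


Systematically check integer values of x where x^2 <= 16.
For each valid x, check if 16 - x^2 is a perfect square.
x=0: 16 - 0 = 16, sqrt = 4 (valid)
x=4: 16 - 16 = 0, sqrt = 0 (valid)
Total integer solutions found: 4

4


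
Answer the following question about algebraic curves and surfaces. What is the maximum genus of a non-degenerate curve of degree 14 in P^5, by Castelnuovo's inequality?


Castelnuovo's bound: write d - 1 = m(r-1) + epsilon with 0 <= epsilon < r-1.
d - 1 = 14 - 1 = 13
r - 1 = 5 - 1 = 4
13 = 3*4 + 1, so m = 3, epsilon = 1
pi(d, r) = m(m-1)(r-1)/2 + m*epsilon
= 3*2*4/2 + 3*1
= 24/2 + 3
= 12 + 3 = 15

15


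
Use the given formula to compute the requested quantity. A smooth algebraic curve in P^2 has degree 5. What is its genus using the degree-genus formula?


Using the genus formula for smooth plane curves:
g = (d-1)(d-2)/2
g = (5-1)(5-2)/2
g = 4*3/2
g = 12/2 = 6

6


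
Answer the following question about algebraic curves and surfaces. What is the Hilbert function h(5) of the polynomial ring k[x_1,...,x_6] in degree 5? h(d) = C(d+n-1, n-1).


The Hilbert function for the polynomial ring in 6 variables is:
h(d) = C(d+n-1, n-1)
h(5) = C(5+6-1, 6-1) = C(10, 5)
= 10! / (5! * 5!)
= 252

252


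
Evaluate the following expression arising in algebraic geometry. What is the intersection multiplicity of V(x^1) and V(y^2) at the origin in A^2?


The intersection multiplicity of V(x^a) and V(y^b) at the origin is:
I(O; V(x^1), V(y^2)) = dim_k(k[x,y]/(x^1, y^2))
A basis for k[x,y]/(x^1, y^2) is the set of monomials x^i * y^j
where 0 <= i < 1 and 0 <= j < 2.
The number of such monomials is 1 * 2 = 2

2


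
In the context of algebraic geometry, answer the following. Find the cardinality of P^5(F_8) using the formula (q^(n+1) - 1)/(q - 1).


P^5(F_8) has (q^(n+1) - 1)/(q - 1) points.
= 8^5 + 8^4 + 8^3 + 8^2 + 8^1 + 8^0
= 32768 + 4096 + 512 + 64 + 8 + 1
= 37449

37449


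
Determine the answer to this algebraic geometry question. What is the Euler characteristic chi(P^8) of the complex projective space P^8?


The complex projective space P^8 has one cell in each even real dimension 0, 2, ..., 16.
The cohomology groups are H^{2k}(P^8) = Z for k = 0,...,8, and 0 otherwise.
Euler characteristic = sum of Betti numbers = 1 per even-dimensional cohomology group.
chi(P^8) = 8 + 1 = 9

9


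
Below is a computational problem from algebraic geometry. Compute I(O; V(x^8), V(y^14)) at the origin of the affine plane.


The intersection multiplicity of V(x^a) and V(y^b) at the origin is:
I(O; V(x^8), V(y^14)) = dim_k(k[x,y]/(x^8, y^14))
A basis for k[x,y]/(x^8, y^14) is the set of monomials x^i * y^j
where 0 <= i < 8 and 0 <= j < 14.
The number of such monomials is 8 * 14 = 112

112


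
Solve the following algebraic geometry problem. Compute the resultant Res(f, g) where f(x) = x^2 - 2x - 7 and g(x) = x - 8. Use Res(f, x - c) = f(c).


For Res(f, x - c), we evaluate f at x = c.
f(8) = 8^2 - 2*8 - 7
= 64 - 16 - 7
= 48 - 7 = 41
Res(f, g) = 41

41


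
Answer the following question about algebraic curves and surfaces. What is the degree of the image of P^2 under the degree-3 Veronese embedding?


The Veronese variety v_3(P^2) has degree d^r.
d^r = 3^2 = 9

9


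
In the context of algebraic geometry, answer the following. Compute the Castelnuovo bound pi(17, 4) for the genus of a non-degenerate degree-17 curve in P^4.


Castelnuovo's bound: write d - 1 = m(r-1) + epsilon with 0 <= epsilon < r-1.
d - 1 = 17 - 1 = 16
r - 1 = 4 - 1 = 3
16 = 5*3 + 1, so m = 5, epsilon = 1
pi(d, r) = m(m-1)(r-1)/2 + m*epsilon
= 5*4*3/2 + 5*1
= 60/2 + 5
= 30 + 5 = 35

35


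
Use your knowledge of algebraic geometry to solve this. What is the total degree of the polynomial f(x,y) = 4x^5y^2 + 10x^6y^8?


Examine each term for its total degree (sum of exponents).
  Term '4x^5y^2' has total degree 5+2 = 7.
  Term '10x^6y^8' has total degree 6+8 = 14.
The maximum total degree among all terms is 14.

14


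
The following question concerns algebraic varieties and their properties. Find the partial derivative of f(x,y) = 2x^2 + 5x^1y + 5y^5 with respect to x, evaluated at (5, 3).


df/dx = 2*2*x^1 + 1*5*x^0*y
At (5,3): 2*2*5^1 + 1*5*5^0*3
= 20 + 15
= 35

35


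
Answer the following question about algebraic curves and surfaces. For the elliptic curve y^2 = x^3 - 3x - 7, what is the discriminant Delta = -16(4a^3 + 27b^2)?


Compute each component:
4a^3 = 4*(-3)^3 = 4*(-27) = -108
27b^2 = 27*(-7)^2 = 27*49 = 1323
4a^3 + 27b^2 = -108 + 1323 = 1215
Delta = -16*1215 = -19440

-19440


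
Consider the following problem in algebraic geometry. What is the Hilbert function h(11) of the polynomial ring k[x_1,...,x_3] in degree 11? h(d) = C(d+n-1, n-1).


The Hilbert function for the polynomial ring in 3 variables is:
h(d) = C(d+n-1, n-1)
h(11) = C(11+3-1, 3-1) = C(13, 2)
= 13! / (2! * 11!)
= 78

78


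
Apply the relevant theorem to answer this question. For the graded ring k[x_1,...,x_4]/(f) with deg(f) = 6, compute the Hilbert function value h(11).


For R = k[x_1,...,x_n]/(f) with f homogeneous of degree e:
The Hilbert series is (1 - t^e)/(1 - t)^n.
So h(d) = C(d+n-1, n-1) - C(d-e+n-1, n-1) for d >= e.
With n=4, e=6, d=11:
C(11+4-1, 4-1) = C(14, 3) = 364
C(11-6+4-1, 4-1) = C(8, 3) = 56
h(11) = 364 - 56 = 308

308


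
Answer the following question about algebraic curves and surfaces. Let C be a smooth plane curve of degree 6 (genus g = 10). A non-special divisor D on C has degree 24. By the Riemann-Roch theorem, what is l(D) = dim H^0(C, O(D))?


First, compute the genus of a smooth plane curve of degree 6:
g = (d-1)(d-2)/2 = (6-1)(6-2)/2 = 10
For a non-special divisor D (i.e., h^1(D) = 0), Riemann-Roch gives:
l(D) = deg(D) - g + 1
Since deg(D) = 24 >= 2g - 1 = 19, D is non-special.
l(D) = 24 - 10 + 1 = 15

15


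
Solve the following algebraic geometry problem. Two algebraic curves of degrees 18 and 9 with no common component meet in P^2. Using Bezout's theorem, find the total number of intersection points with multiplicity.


Bezout's theorem states the intersection count equals the product of degrees.
Intersection count = 18 * 9 = 162

162


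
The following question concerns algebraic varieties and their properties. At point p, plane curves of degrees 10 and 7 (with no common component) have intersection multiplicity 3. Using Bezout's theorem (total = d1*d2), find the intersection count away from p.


By Bezout's theorem, the total intersection number is d1 * d2.
Total = 10 * 7 = 70
Intersection multiplicity at p = 3
Remaining intersections = 70 - 3 = 67

67


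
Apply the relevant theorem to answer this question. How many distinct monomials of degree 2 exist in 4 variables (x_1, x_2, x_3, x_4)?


The number of degree-2 monomials in 4 variables is C(d+n-1, n-1).
= C(2+4-1, 4-1) = C(5, 3)
= 10

10


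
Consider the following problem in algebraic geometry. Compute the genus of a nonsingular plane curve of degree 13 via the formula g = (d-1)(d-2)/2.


Using the genus formula for smooth plane curves:
g = (d-1)(d-2)/2
g = (13-1)(13-2)/2
g = 12*11/2
g = 132/2 = 66

66


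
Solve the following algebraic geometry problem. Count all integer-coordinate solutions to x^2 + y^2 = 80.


Systematically check integer values of x where x^2 <= 80.
For each valid x, check if 80 - x^2 is a perfect square.
x=4: 80 - 16 = 64, sqrt = 8 (valid)
x=8: 80 - 64 = 16, sqrt = 4 (valid)
Total integer solutions found: 8

8


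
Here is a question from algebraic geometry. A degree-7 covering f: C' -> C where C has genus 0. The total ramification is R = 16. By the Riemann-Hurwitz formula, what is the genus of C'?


Riemann-Hurwitz formula: 2g' - 2 = d(2g - 2) + R
Given: d = 7, g = 0, R = 16
2g' - 2 = 7*(2*0 - 2) + 16
2g' - 2 = 7*(-2) + 16
2g' - 2 = -14 + 16 = 2
2g' = 4
g' = 2

2


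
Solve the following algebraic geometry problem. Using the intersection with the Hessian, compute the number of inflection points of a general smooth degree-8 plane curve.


For a general smooth plane curve C of degree d, the inflection points are
the intersection of C with its Hessian curve, which has degree 3(d-2).
By Bezout, the total intersection number is d * 3(d-2) = 8 * 18 = 144.
For a general curve every flex is ordinary, so each contributes
multiplicity 1 to C·Hess(C), and the number of distinct inflection
points is 3d(d-2).
Inflection points = 3*8*(8-2) = 3*8*6 = 144

144


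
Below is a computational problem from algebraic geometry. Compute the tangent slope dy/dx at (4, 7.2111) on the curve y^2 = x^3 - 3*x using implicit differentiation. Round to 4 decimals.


Using implicit differentiation of y^2 = x^3 - 3*x:
2y * dy/dx = 3x^2 - 3
dy/dx = (3x^2 - 3)/(2y)
Numerator: 3*4^2 - 3 = 45
Denominator: 2*7.2111 = 14.4222
dy/dx = 45/14.4222 = 3.1202

3.1202


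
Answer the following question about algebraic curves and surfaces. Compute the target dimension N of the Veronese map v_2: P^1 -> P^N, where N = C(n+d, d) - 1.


The Veronese embedding v_d: P^n -> P^N maps each point to all
degree-d monomials in n+1 homogeneous coordinates.
N = C(n+d, d) - 1
N = C(1+2, 2) - 1
N = C(3, 2) - 1
C(3, 2) = 3
N = 3 - 1 = 2

2


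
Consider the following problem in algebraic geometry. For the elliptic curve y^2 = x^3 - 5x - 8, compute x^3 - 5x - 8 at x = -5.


Compute x^3 - 5x - 8 at x = -5:
x^3 = (-5)^3 = -125
(-5)*x = (-5)*(-5) = 25
Sum: -125 + 25 - 8 = -108

-108


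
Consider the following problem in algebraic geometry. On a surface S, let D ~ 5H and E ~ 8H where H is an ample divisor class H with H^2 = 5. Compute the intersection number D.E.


Using bilinearity of the intersection pairing on a surface S:
(aH).(bH) = ab * (H.H)
We have H^2 = 5.
D.E = (5H).(8H) = 5*8*5
= 40*5
= 200

200


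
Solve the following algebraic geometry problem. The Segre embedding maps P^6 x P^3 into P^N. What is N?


The Segre embedding maps P^m x P^n into P^N via
all products of coordinates from each factor.
N = (m+1)(n+1) - 1
N = (6+1)(3+1) - 1
N = 7*4 - 1
N = 28 - 1 = 27

27


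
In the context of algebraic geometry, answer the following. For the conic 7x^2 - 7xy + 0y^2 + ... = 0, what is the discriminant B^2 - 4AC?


The discriminant of a conic Ax^2 + Bxy + Cy^2 + ... = 0 is B^2 - 4AC.
B^2 = (-7)^2 = 49
4AC = 4*7*0 = 0
Discriminant = 49 + 0 = 49

49


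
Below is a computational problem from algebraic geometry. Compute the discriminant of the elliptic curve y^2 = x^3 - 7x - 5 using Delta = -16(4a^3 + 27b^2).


Compute each component:
4a^3 = 4*(-7)^3 = 4*(-343) = -1372
27b^2 = 27*(-5)^2 = 27*25 = 675
4a^3 + 27b^2 = -1372 + 675 = -697
Delta = -16*(-697) = 11152

11152


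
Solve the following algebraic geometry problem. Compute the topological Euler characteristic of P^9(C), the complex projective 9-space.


The complex projective space P^9 has one cell in each even real dimension 0, 2, ..., 18.
The cohomology groups are H^{2k}(P^9) = Z for k = 0,...,9, and 0 otherwise.
Euler characteristic = sum of Betti numbers = 1 per even-dimensional cohomology group.
chi(P^9) = 9 + 1 = 10

10


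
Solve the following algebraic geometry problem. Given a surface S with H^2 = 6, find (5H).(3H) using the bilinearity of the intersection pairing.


Using bilinearity of the intersection pairing on a surface S:
(aH).(bH) = ab * (H.H)
We have H^2 = 6.
D.E = (5H).(3H) = 5*3*6
= 15*6
= 90

90


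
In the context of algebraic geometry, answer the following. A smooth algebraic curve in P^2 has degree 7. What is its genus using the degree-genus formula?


Using the genus formula for smooth plane curves:
g = (d-1)(d-2)/2
g = (7-1)(7-2)/2
g = 6*5/2
g = 30/2 = 15

15


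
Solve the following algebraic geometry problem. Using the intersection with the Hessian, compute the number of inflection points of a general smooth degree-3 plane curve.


For a general smooth plane curve C of degree d, the inflection points are
the intersection of C with its Hessian curve, which has degree 3(d-2).
By Bezout, the total intersection number is d * 3(d-2) = 3 * 3 = 9.
For a general curve every flex is ordinary, so each contributes
multiplicity 1 to C·Hess(C), and the number of distinct inflection
points is 3d(d-2).
Inflection points = 3*3*(3-2) = 3*3*1 = 9

9


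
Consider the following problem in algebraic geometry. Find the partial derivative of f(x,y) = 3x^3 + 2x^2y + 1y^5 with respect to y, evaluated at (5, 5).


df/dy = 2*x^2 + 5*1*y^4
At (5,5): 2*5^2 + 5*1*5^4
= 50 + 3125
= 3175

3175


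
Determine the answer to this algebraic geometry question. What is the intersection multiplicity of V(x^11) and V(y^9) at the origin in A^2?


The intersection multiplicity of V(x^a) and V(y^b) at the origin is:
I(O; V(x^11), V(y^9)) = dim_k(k[x,y]/(x^11, y^9))
A basis for k[x,y]/(x^11, y^9) is the set of monomials x^i * y^j
where 0 <= i < 11 and 0 <= j < 9.
The number of such monomials is 11 * 9 = 99

99


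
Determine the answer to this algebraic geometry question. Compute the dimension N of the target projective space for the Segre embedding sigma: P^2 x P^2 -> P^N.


The Segre embedding maps P^m x P^n into P^N via
all products of coordinates from each factor.
N = (m+1)(n+1) - 1
N = (2+1)(2+1) - 1
N = 3*3 - 1
N = 9 - 1 = 8

8


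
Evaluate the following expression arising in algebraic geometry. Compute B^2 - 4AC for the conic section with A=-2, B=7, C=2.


The discriminant of a conic Ax^2 + Bxy + Cy^2 + ... = 0 is B^2 - 4AC.
B^2 = 7^2 = 49
4AC = 4*(-2)*2 = -16
Discriminant = 49 + 16 = 65

65


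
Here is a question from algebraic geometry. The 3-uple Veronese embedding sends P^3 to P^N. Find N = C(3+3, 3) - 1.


The Veronese embedding v_d: P^n -> P^N maps each point to all
degree-d monomials in n+1 homogeneous coordinates.
N = C(n+d, d) - 1
N = C(3+3, 3) - 1
N = C(6, 3) - 1
C(6, 3) = 20
N = 20 - 1 = 19

19
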